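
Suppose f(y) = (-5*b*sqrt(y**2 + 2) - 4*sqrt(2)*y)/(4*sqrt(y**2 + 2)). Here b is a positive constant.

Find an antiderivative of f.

An antiderivative is F(y) = -5*b*y/4 - 2*sqrt(y**2/2 + 1).

A first test for any F(y): its y-derivative must equal f(y) identically.
Check: d/dy[-5*b*y/4 - 2*sqrt(y**2/2 + 1)] = (-5*b*sqrt(y**2 + 2) - 4*sqrt(2)*y)/(4*sqrt(y**2 + 2)) = f(y).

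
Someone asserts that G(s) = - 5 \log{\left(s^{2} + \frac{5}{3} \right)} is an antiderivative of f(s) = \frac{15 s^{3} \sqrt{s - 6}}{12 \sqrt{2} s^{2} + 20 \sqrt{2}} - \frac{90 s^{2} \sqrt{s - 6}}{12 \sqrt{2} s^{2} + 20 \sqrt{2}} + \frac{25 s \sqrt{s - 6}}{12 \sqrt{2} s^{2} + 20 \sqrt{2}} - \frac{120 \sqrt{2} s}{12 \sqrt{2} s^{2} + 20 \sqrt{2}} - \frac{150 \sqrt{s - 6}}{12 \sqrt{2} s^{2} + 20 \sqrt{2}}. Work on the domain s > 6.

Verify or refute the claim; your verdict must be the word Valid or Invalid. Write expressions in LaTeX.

d/ds[G] = - \frac{30 s}{3 s^{2} + 5}
d/ds[G] - f(s) = - \frac{5 \sqrt{2} s \sqrt{s - 6}}{8} + \frac{15 \sqrt{2} \sqrt{s - 6}}{4} != 0.

Invalid: d/ds[G] - f = - \frac{5 \sqrt{2} s \sqrt{s - 6}}{8} + \frac{15 \sqrt{2} \sqrt{s - 6}}{4}, which is not 0.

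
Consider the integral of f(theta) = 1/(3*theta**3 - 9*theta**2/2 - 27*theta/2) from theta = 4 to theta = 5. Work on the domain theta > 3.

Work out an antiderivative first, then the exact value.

Factor the denominator (3*theta*(theta - 3)*(2*theta + 3)) and decompose: f = 8/(81*(2*theta + 3)) + 2/(81*(theta - 3)) - 2/(27*theta); each piece integrates to a log, atan, or power term.
F(theta) = -2*log(theta)/27 + 2*log(theta - 3)/81 + 4*log(theta + 3/2)/81 is an antiderivative of f.
Check: d/dtheta[-2*log(theta)/27 + 2*log(theta - 3)/81 + 4*log(theta + 3/2)/81] = 2/(6*theta**3 - 9*theta**2 - 27*theta), which equals f(theta).
F(5) = -2*log(5)/27 + 2*log(2)/81 + 4*log(13/2)/81; F(4) = -2*log(4)/27 + 4*log(11/2)/81.
Integral = F(5) - F(4) = -2*log(5)/27 - 4*log(11/2)/81 + 2*log(2)/81 + 4*log(13/2)/81 + 2*log(4)/27.

Antiderivative: F(theta) = -2*log(theta)/27 + 2*log(theta - 3)/81 + 4*log(theta + 3/2)/81; value = -2*log(5)/27 - 4*log(11/2)/81 + 2*log(2)/81 + 4*log(13/2)/81 + 2*log(4)/27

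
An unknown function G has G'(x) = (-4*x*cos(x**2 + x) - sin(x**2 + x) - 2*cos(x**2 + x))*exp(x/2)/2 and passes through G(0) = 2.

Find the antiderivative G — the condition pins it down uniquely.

Recognize the product-rule pattern: G'(x) = u'v + uv' with u = -exp(x/2), v = sin(x**2 + x), so integration by parts undoes it.
A general antiderivative is -exp(x/2)*sin(x**2 + x) + C.
The condition gives C = 2 - (0) = 2.
So G(x) = -exp(x/2)*sin(x**2 + x) + 2.
Check: d/dx[-exp(x/2)*sin(x**2 + x) + 2] = -2*x*exp(x/2)*cos(x**2 + x) - exp(x/2)*sin(x**2 + x)/2 - exp(x/2)*cos(x**2 + x), which equals G'(x).

G(x) = -exp(x/2)*sin(x**2 + x) + 2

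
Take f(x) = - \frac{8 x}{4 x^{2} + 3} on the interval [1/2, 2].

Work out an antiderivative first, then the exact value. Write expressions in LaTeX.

f matches the chain-rule pattern g'(h)*h' with inner function h(x) = 2 x^{2} + \frac{3}{2}; substituting u = h(x) collapses the integral.
F(x) = - \log{\left(2 x^{2} + \frac{3}{2} \right)} is an antiderivative of f.
Check: d/dx[- \log{\left(2 x^{2} + \frac{3}{2} \right)}] = - \frac{8 x}{4 x^{2} + 3} = f(x).
F(2) = - \log{\left(\frac{19}{2} \right)}; F(1/2) = - \log{\left(2 \right)}.
Integral = F(2) - F(1/2) = - \log{\left(\frac{19}{2} \right)} + \log{\left(2 \right)}.

Antiderivative: F(x) = - \log{\left(2 x^{2} + \frac{3}{2} \right)}; value = - \log{\left(\frac{19}{2} \right)} + \log{\left(2 \right)}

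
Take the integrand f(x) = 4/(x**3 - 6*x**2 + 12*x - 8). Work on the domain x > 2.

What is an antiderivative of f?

Recover f(x) by differentiating a candidate F(x); any mismatch rules it out.
Check: d/dx[-2/(x - 2)**2] = 4/(x**3 - 6*x**2 + 12*x - 8) = f(x).

An antiderivative is F(x) = -2/(x - 2)**2.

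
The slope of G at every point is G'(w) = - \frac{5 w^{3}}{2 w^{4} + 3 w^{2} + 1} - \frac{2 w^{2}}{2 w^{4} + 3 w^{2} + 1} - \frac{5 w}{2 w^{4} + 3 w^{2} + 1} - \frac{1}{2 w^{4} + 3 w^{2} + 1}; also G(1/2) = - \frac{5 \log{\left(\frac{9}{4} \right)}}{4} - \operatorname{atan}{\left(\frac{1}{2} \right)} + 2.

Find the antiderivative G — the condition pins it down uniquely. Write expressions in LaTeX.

Integrate term by term and add the pieces.
A general antiderivative is - \frac{5 \log{\left(3 w^{2} + \frac{3}{2} \right)}}{4} - \operatorname{atan}{\left(w \right)} + C.
The condition gives C = - \frac{5 \log{\left(\frac{9}{4} \right)}}{4} - \operatorname{atan}{\left(\frac{1}{2} \right)} + 2 - (- \frac{5 \log{\left(\frac{9}{4} \right)}}{4} - \operatorname{atan}{\left(\frac{1}{2} \right)}) = 2.
So G(w) = \frac{- 5 \log{\left(3 w^{2} + \frac{3}{2} \right)} - 4 \operatorname{atan}{\left(w \right)} + 8}{4}.
Check: d/dw[\frac{- 5 \log{\left(3 w^{2} + \frac{3}{2} \right)} - 4 \operatorname{atan}{\left(w \right)} + 8}{4}] = \frac{- 5 w^{3} - 2 w^{2} - 5 w - 1}{2 w^{4} + 3 w^{2} + 1}, which equals G'(w).

G(w) = \frac{- 5 \log{\left(3 w^{2} + \frac{3}{2} \right)} - 4 \operatorname{atan}{\left(w \right)} + 8}{4}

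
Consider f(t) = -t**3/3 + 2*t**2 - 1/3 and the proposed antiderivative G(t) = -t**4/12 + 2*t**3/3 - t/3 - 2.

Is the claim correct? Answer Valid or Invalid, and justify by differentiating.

Valid - the claim checks out under differentiation.

d/dt[G] = -t**3/3 + 2*t**2 - 1/3
This equals f(t) exactly, so the claim holds.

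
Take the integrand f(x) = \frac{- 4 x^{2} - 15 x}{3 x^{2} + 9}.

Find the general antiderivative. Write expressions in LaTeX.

Check any antiderivative F(x) by computing F'(x) and comparing it with f(x).
Check: d/dx[- \frac{4 x}{3} - \frac{5 \log{\left(x^{2} + 3 \right)}}{2} + \frac{4 \sqrt{3} \operatorname{atan}{\left(\frac{\sqrt{3} x}{3} \right)}}{3}] = \frac{- 4 x^{2} - 15 x}{3 x^{2} + 9} = f(x).

F(x) = - \frac{4 x}{3} - \frac{5 \log{\left(x^{2} + 3 \right)}}{2} + \frac{4 \sqrt{3} \operatorname{atan}{\left(\frac{\sqrt{3} x}{3} \right)}}{3} + C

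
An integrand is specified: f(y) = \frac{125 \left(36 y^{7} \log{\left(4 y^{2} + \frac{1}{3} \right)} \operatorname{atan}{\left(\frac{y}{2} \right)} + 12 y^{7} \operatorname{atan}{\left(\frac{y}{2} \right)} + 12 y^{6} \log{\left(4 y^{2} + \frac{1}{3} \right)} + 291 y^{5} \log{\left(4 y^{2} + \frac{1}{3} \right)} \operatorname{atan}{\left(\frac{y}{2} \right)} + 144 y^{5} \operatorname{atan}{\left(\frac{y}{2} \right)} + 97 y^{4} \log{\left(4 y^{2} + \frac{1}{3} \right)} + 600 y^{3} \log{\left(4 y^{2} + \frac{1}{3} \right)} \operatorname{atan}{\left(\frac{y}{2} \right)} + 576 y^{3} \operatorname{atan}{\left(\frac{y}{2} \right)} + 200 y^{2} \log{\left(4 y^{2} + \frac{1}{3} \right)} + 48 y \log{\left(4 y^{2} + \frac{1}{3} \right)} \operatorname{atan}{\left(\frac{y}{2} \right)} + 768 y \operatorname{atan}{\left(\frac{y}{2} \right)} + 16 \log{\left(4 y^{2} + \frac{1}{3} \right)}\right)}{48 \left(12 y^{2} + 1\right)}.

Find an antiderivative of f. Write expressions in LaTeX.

A first test for any F(y): its y-derivative must equal f(y) identically.
Check: d/dy[\frac{125 y^{6} \log{\left(4 y^{2} + \frac{1}{3} \right)} \operatorname{atan}{\left(\frac{y}{2} \right)}}{96} + \frac{125 y^{4} \log{\left(4 y^{2} + \frac{1}{3} \right)} \operatorname{atan}{\left(\frac{y}{2} \right)}}{8} + \frac{125 y^{2} \log{\left(4 y^{2} + \frac{1}{3} \right)} \operatorname{atan}{\left(\frac{y}{2} \right)}}{2} + \frac{250 \log{\left(4 y^{2} + \frac{1}{3} \right)} \operatorname{atan}{\left(\frac{y}{2} \right)}}{3}] = \frac{4500 y^{7} \log{\left(4 y^{2} + \frac{1}{3} \right)} \operatorname{atan}{\left(\frac{y}{2} \right)} + 1500 y^{7} \operatorname{atan}{\left(\frac{y}{2} \right)} + 1500 y^{6} \log{\left(4 y^{2} + \frac{1}{3} \right)} + 36375 y^{5} \log{\left(4 y^{2} + \frac{1}{3} \right)} \operatorname{atan}{\left(\frac{y}{2} \right)} + 18000 y^{5} \operatorname{atan}{\left(\frac{y}{2} \right)} + 12125 y^{4} \log{\left(4 y^{2} + \frac{1}{3} \right)} + 75000 y^{3} \log{\left(4 y^{2} + \frac{1}{3} \right)} \operatorname{atan}{\left(\frac{y}{2} \right)} + 72000 y^{3} \operatorname{atan}{\left(\frac{y}{2} \right)} + 25000 y^{2} \log{\left(4 y^{2} + \frac{1}{3} \right)} + 6000 y \log{\left(4 y^{2} + \frac{1}{3} \right)} \operatorname{atan}{\left(\frac{y}{2} \right)} + 96000 y \operatorname{atan}{\left(\frac{y}{2} \right)} + 2000 \log{\left(4 y^{2} + \frac{1}{3} \right)}}{576 y^{2} + 48}, which equals f(y).

An antiderivative is F(y) = \frac{125 y^{6} \log{\left(4 y^{2} + \frac{1}{3} \right)} \operatorname{atan}{\left(\frac{y}{2} \right)}}{96} + \frac{125 y^{4} \log{\left(4 y^{2} + \frac{1}{3} \right)} \operatorname{atan}{\left(\frac{y}{2} \right)}}{8} + \frac{125 y^{2} \log{\left(4 y^{2} + \frac{1}{3} \right)} \operatorname{atan}{\left(\frac{y}{2} \right)}}{2} + \frac{250 \log{\left(4 y^{2} + \frac{1}{3} \right)} \operatorname{atan}{\left(\frac{y}{2} \right)}}{3}.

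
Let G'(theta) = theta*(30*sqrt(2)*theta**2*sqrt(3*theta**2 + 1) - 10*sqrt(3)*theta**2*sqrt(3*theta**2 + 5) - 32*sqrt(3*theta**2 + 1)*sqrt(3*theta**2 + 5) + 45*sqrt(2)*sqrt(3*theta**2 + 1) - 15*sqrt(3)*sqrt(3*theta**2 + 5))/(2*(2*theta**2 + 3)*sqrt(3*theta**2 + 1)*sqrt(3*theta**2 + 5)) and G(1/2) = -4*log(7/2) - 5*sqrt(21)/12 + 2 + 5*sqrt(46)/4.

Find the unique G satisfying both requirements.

G(theta) = -(5*sqrt(3)*sqrt(3*theta**2 + 1) - 15*sqrt(2)*sqrt(3*theta**2 + 5) + 24*log(2*theta**2 + 3) - 12)/6

Recover the given G'(theta) by differentiating a candidate G(theta); any mismatch rules it out.
A general antiderivative is 5*sqrt(3*theta**2/2 + 5/2) - 5*sqrt(4*theta**2 + 4/3)/4 - 4*log(2*theta**2 + 3) + C.
The condition gives C = -4*log(7/2) - 5*sqrt(21)/12 + 2 + 5*sqrt(46)/4 - (-4*log(7/2) - 5*sqrt(21)/12 + 5*sqrt(46)/4) = 2.
So G(theta) = -(5*sqrt(3)*sqrt(3*theta**2 + 1) - 15*sqrt(2)*sqrt(3*theta**2 + 5) + 24*log(2*theta**2 + 3) - 12)/6.
Check: d/dtheta[-(5*sqrt(3)*sqrt(3*theta**2 + 1) - 15*sqrt(2)*sqrt(3*theta**2 + 5) + 24*log(2*theta**2 + 3) - 12)/6] = (30*sqrt(2)*theta**3*sqrt(3*theta**2 + 1) - 10*sqrt(3)*theta**3*sqrt(3*theta**2 + 5) - 32*theta*sqrt(3*theta**2 + 1)*sqrt(3*theta**2 + 5) + 45*sqrt(2)*theta*sqrt(3*theta**2 + 1) - 15*sqrt(3)*theta*sqrt(3*theta**2 + 5))/(4*theta**2*sqrt(3*theta**2 + 1)*sqrt(3*theta**2 + 5) + 6*sqrt(3*theta**2 + 1)*sqrt(3*theta**2 + 5)), which equals G'(theta).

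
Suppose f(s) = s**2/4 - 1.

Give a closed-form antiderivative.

Whatever form F(s) takes, F'(s) = f(s) is non-negotiable.
Check: d/ds[s**3/12 - s] = s**2/4 - 1 = f(s).

An antiderivative is F(s) = s**3/12 - s.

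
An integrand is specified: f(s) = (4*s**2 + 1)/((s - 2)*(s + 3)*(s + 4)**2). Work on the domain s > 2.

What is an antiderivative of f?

Factor the denominator ((s - 2)*(s + 3)*(s + 4)**2) and decompose: f = 263/(36*(s + 4)) + 65/(6*(s + 4)**2) - 37/(5*(s + 3)) + 17/(180*(s - 2)); each piece integrates to a log, atan, or power term.
Check: d/ds[(17*(s + 4)*log(s - 2) - 1332*(s + 4)*log(s + 3) + 1315*(s + 4)*log(s + 4) - 1950)/(180*(s + 4))] = (4*s**2 + 1)/(s**4 + 9*s**3 + 18*s**2 - 32*s - 96), which equals f(s).

An antiderivative is F(s) = (17*(s + 4)*log(s - 2) - 1332*(s + 4)*log(s + 3) + 1315*(s + 4)*log(s + 4) - 1950)/(180*(s + 4)).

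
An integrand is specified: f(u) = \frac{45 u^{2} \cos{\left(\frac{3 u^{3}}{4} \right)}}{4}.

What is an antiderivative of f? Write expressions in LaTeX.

An antiderivative is F(u) = 5 \sin{\left(\frac{3 u^{3}}{4} \right)}.

f matches the chain-rule pattern g'(h)*h' with inner function h(u) = \frac{3 u^{3}}{4}; substituting w = h(u) collapses the integral.
Check: d/du[5 \sin{\left(\frac{3 u^{3}}{4} \right)}] = \frac{45 u^{2} \cos{\left(\frac{3 u^{3}}{4} \right)}}{4} = f(u).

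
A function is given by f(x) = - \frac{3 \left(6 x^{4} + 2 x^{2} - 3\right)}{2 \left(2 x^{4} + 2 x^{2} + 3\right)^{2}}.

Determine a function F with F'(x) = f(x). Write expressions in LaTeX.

f has the shape u'v + uv' for u = \frac{3 x}{2} and v = \frac{1}{2 x^{4} + 2 x^{2} + 3} — it is the derivative of the product u*v.
Check: d/dx[\frac{3 x}{4 x^{4} + 4 x^{2} + 6}] = \frac{- 18 x^{4} - 6 x^{2} + 9}{8 x^{8} + 16 x^{6} + 32 x^{4} + 24 x^{2} + 18}, which equals f(x).

An antiderivative is F(x) = \frac{3 x}{4 x^{4} + 4 x^{2} + 6}.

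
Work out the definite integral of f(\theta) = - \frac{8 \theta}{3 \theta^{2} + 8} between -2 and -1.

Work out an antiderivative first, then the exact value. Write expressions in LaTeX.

The substitution u = \frac{3 \theta^{2}}{2} + 4 works: f is exactly (dF/du)*(du/d\theta) for that inner function.
F(\theta) = - \frac{4 \log{\left(\frac{3 \theta^{2}}{2} + 4 \right)}}{3} is an antiderivative of f.
Check: d/d\theta[- \frac{4 \log{\left(\frac{3 \theta^{2}}{2} + 4 \right)}}{3}] = - \frac{8 \theta}{3 \theta^{2} + 8} = f(\theta).
F(-1) = - \frac{4 \log{\left(\frac{11}{2} \right)}}{3}; F(-2) = - \frac{4 \log{\left(10 \right)}}{3}.
Integral = F(-1) - F(-2) = - \frac{4 \log{\left(\frac{11}{2} \right)}}{3} + \frac{4 \log{\left(10 \right)}}{3}.

Antiderivative: F(\theta) = - \frac{4 \log{\left(\frac{3 \theta^{2}}{2} + 4 \right)}}{3}; value = - \frac{4 \log{\left(\frac{11}{2} \right)}}{3} + \frac{4 \log{\left(10 \right)}}{3}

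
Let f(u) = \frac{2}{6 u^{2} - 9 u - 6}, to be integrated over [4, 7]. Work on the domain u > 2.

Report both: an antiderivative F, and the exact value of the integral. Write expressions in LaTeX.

Factor the denominator (3 \left(u - 2\right) \left(2 u + 1\right)) and decompose: f = - \frac{4}{15 \left(2 u + 1\right)} + \frac{2}{15 \left(u - 2\right)}; each piece integrates to a log, atan, or power term.
F(u) = \frac{2 \log{\left(u - 2 \right)}}{15} - \frac{2 \log{\left(u + \frac{1}{2} \right)}}{15} is an antiderivative of f.
Check: d/du[\frac{2 \log{\left(u - 2 \right)}}{15} - \frac{2 \log{\left(u + \frac{1}{2} \right)}}{15}] = \frac{2}{6 u^{2} - 9 u - 6} = f(u).
F(7) = - \frac{2 \log{\left(\frac{15}{2} \right)}}{15} + \frac{2 \log{\left(5 \right)}}{15}; F(4) = - \frac{2 \log{\left(\frac{9}{2} \right)}}{15} + \frac{2 \log{\left(2 \right)}}{15}.
Integral = F(7) - F(4) = - \frac{2 \log{\left(\frac{15}{2} \right)}}{15} - \frac{2 \log{\left(2 \right)}}{15} + \frac{2 \log{\left(\frac{9}{2} \right)}}{15} + \frac{2 \log{\left(5 \right)}}{15}.

Antiderivative: F(u) = \frac{2 \log{\left(u - 2 \right)}}{15} - \frac{2 \log{\left(u + \frac{1}{2} \right)}}{15}; value = - \frac{2 \log{\left(\frac{15}{2} \right)}}{15} - \frac{2 \log{\left(2 \right)}}{15} + \frac{2 \log{\left(\frac{9}{2} \right)}}{15} + \frac{2 \log{\left(5 \right)}}{15}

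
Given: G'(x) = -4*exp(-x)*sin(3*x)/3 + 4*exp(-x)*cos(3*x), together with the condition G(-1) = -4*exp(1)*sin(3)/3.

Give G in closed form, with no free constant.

G(x) = 4*exp(-x)*sin(3*x)/3

Recognize the product-rule pattern: G'(x) = u'v + uv' with u = 4*exp(-x)/3, v = sin(3*x), so integration by parts undoes it.
A general antiderivative is 4*exp(-x)*sin(3*x)/3 + C.
The condition gives C = -4*exp(1)*sin(3)/3 - (-4*exp(1)*sin(3)/3) = 0.
So G(x) = 4*exp(-x)*sin(3*x)/3.
Check: d/dx[4*exp(-x)*sin(3*x)/3] = (-4*sin(3*x) + 12*cos(3*x))*exp(-x)/3, which equals G'(x).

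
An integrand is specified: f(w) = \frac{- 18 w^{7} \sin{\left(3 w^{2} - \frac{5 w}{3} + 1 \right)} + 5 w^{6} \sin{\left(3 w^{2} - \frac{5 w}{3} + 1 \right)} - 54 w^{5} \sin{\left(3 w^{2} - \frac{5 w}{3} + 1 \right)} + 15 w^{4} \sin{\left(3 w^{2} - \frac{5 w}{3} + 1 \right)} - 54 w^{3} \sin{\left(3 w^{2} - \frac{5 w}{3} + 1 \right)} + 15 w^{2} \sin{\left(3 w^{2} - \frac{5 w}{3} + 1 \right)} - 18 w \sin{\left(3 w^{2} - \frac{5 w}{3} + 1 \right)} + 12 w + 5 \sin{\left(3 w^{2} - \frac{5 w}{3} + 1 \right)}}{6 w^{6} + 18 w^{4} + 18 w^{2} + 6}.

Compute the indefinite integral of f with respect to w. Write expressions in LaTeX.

Recover f(w) by differentiating a candidate F(w); any mismatch rules it out.
Check: d/dw[\frac{w^{4} \cos{\left(3 w^{2} - \frac{5 w}{3} + 1 \right)} + 2 w^{2} \cos{\left(3 w^{2} - \frac{5 w}{3} + 1 \right)} + \cos{\left(3 w^{2} - \frac{5 w}{3} + 1 \right)} - 1}{2 \left(w^{2} + 1\right)^{2}}] = \frac{- 18 w^{7} \sin{\left(3 w^{2} - \frac{5 w}{3} + 1 \right)} + 5 w^{6} \sin{\left(3 w^{2} - \frac{5 w}{3} + 1 \right)} - 54 w^{5} \sin{\left(3 w^{2} - \frac{5 w}{3} + 1 \right)} + 15 w^{4} \sin{\left(3 w^{2} - \frac{5 w}{3} + 1 \right)} - 54 w^{3} \sin{\left(3 w^{2} - \frac{5 w}{3} + 1 \right)} + 15 w^{2} \sin{\left(3 w^{2} - \frac{5 w}{3} + 1 \right)} - 18 w \sin{\left(3 w^{2} - \frac{5 w}{3} + 1 \right)} + 12 w + 5 \sin{\left(3 w^{2} - \frac{5 w}{3} + 1 \right)}}{6 w^{6} + 18 w^{4} + 18 w^{2} + 6} = f(w).

F(w) = \frac{w^{4} \cos{\left(3 w^{2} - \frac{5 w}{3} + 1 \right)} + 2 w^{2} \cos{\left(3 w^{2} - \frac{5 w}{3} + 1 \right)} + \cos{\left(3 w^{2} - \frac{5 w}{3} + 1 \right)} - 1}{2 \left(w^{2} + 1\right)^{2}} + C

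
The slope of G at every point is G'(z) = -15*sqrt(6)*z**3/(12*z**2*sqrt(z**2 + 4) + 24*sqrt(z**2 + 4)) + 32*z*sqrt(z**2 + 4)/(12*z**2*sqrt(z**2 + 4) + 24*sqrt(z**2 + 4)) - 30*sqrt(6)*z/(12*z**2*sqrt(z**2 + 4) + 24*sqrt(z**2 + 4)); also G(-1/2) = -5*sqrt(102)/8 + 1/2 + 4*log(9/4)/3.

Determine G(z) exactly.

G(z) = -5*sqrt(3*z**2/2 + 6)/2 + 4*log(z**2 + 2)/3 + 1/2

Integrate term by term and add the pieces.
A general antiderivative is -5*sqrt(3*z**2/2 + 6)/2 + 4*log(z**2 + 2)/3 + C.
The condition gives C = -5*sqrt(102)/8 + 1/2 + 4*log(9/4)/3 - (-5*sqrt(102)/8 + 4*log(9/4)/3) = 1/2.
So G(z) = -5*sqrt(3*z**2/2 + 6)/2 + 4*log(z**2 + 2)/3 + 1/2.
Check: d/dz[-5*sqrt(3*z**2/2 + 6)/2 + 4*log(z**2 + 2)/3 + 1/2] = (-15*sqrt(6)*z**3 + 32*z*sqrt(z**2 + 4) - 30*sqrt(6)*z)/(12*z**2*sqrt(z**2 + 4) + 24*sqrt(z**2 + 4)), which equals G'(z).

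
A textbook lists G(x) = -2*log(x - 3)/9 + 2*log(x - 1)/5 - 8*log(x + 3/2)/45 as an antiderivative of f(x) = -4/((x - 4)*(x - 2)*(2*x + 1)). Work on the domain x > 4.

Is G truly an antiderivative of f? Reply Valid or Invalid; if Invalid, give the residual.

d/dx[G] = -4/(2*x**3 - 5*x**2 - 6*x + 9)
d/dx[G] - f(x) = (24*x**2 - 64*x + 4)/(4*x**6 - 32*x**5 + 63*x**4 + 50*x**3 - 199*x**2 + 42*x + 72) != 0.

Invalid: d/dx[G] - f = (24*x**2 - 64*x + 4)/(4*x**6 - 32*x**5 + 63*x**4 + 50*x**3 - 199*x**2 + 42*x + 72), which is not 0.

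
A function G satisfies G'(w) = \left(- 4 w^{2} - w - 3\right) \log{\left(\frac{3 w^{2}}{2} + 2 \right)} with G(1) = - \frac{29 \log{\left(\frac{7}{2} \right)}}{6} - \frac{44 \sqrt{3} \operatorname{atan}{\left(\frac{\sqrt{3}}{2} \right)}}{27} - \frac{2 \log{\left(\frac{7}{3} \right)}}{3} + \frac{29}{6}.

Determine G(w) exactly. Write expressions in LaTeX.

G(w) = - \frac{72 w^{3} \log{\left(\frac{3 w^{2}}{2} + 2 \right)} - 48 w^{3} + 27 w^{2} \log{\left(\frac{3 w^{2}}{2} + 2 \right)} - 27 w^{2} + 162 w \log{\left(\frac{3 w^{2}}{2} + 2 \right)} - 132 w + 36 \log{\left(w^{2} + \frac{4}{3} \right)} + 88 \sqrt{3} \operatorname{atan}{\left(\frac{\sqrt{3} w}{2} \right)} - 54}{54}

A candidate passes only if d/dw[G] lands on the given G'(w) exactly.
A general antiderivative is \frac{8 w^{3}}{9} + \frac{w^{2}}{2} + \frac{22 w}{9} + \left(- \frac{4 w^{3}}{3} - \frac{w^{2}}{2} - 3 w\right) \log{\left(\frac{3 w^{2}}{2} + 2 \right)} - \frac{2 \log{\left(w^{2} + \frac{4}{3} \right)}}{3} - \frac{44 \sqrt{3} \operatorname{atan}{\left(\frac{\sqrt{3} w}{2} \right)}}{27} + C.
The condition gives C = - \frac{29 \log{\left(\frac{7}{2} \right)}}{6} - \frac{44 \sqrt{3} \operatorname{atan}{\left(\frac{\sqrt{3}}{2} \right)}}{27} - \frac{2 \log{\left(\frac{7}{3} \right)}}{3} + \frac{29}{6} - (- \frac{29 \log{\left(\frac{7}{2} \right)}}{6} - \frac{44 \sqrt{3} \operatorname{atan}{\left(\frac{\sqrt{3}}{2} \right)}}{27} - \frac{2 \log{\left(\frac{7}{3} \right)}}{3} + \frac{23}{6}) = 1.
So G(w) = - \frac{72 w^{3} \log{\left(\frac{3 w^{2}}{2} + 2 \right)} - 48 w^{3} + 27 w^{2} \log{\left(\frac{3 w^{2}}{2} + 2 \right)} - 27 w^{2} + 162 w \log{\left(\frac{3 w^{2}}{2} + 2 \right)} - 132 w + 36 \log{\left(w^{2} + \frac{4}{3} \right)} + 88 \sqrt{3} \operatorname{atan}{\left(\frac{\sqrt{3} w}{2} \right)} - 54}{54}.
Check: d/dw[- \frac{72 w^{3} \log{\left(\frac{3 w^{2}}{2} + 2 \right)} - 48 w^{3} + 27 w^{2} \log{\left(\frac{3 w^{2}}{2} + 2 \right)} - 27 w^{2} + 162 w \log{\left(\frac{3 w^{2}}{2} + 2 \right)} - 132 w + 36 \log{\left(w^{2} + \frac{4}{3} \right)} + 88 \sqrt{3} \operatorname{atan}{\left(\frac{\sqrt{3} w}{2} \right)} - 54}{54}] = - 4 w^{2} \log{\left(\frac{3 w^{2}}{2} + 2 \right)} - w \log{\left(\frac{3 w^{2}}{2} + 2 \right)} - 3 \log{\left(\frac{3 w^{2}}{2} + 2 \right)}, which equals G'(w).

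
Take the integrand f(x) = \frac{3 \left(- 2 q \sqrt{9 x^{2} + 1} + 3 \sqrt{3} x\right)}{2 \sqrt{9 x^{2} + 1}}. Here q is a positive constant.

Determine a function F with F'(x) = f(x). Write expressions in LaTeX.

An antiderivative is F(x) = - \frac{6 q x - \sqrt{3} \sqrt{9 x^{2} + 1}}{2}.

A candidate is checked by its d/dx: the result must match f(x).
Check: d/dx[- \frac{6 q x - \sqrt{3} \sqrt{9 x^{2} + 1}}{2}] = \frac{- 6 q \sqrt{9 x^{2} + 1} + 9 \sqrt{3} x}{2 \sqrt{9 x^{2} + 1}}, which equals f(x).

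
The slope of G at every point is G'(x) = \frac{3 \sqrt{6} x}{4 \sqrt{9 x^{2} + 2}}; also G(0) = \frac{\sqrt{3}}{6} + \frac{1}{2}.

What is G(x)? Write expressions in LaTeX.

The substitution u = \frac{3 x^{2}}{2} + \frac{1}{3} works: G'(x) is exactly (dG/du)*(du/dx) for that inner function.
A general antiderivative is \frac{\sqrt{\frac{3 x^{2}}{2} + \frac{1}{3}}}{2} + C.
The condition gives C = \frac{\sqrt{3}}{6} + \frac{1}{2} - (\frac{\sqrt{3}}{6}) = \frac{1}{2}.
So G(x) = \frac{\sqrt{\frac{3 x^{2}}{2} + \frac{1}{3}}}{2} + \frac{1}{2}.
Check: d/dx[\frac{\sqrt{\frac{3 x^{2}}{2} + \frac{1}{3}}}{2} + \frac{1}{2}] = \frac{3 \sqrt{6} x}{4 \sqrt{9 x^{2} + 2}} = G'(x).

G(x) = \frac{\sqrt{\frac{3 x^{2}}{2} + \frac{1}{3}}}{2} + \frac{1}{2}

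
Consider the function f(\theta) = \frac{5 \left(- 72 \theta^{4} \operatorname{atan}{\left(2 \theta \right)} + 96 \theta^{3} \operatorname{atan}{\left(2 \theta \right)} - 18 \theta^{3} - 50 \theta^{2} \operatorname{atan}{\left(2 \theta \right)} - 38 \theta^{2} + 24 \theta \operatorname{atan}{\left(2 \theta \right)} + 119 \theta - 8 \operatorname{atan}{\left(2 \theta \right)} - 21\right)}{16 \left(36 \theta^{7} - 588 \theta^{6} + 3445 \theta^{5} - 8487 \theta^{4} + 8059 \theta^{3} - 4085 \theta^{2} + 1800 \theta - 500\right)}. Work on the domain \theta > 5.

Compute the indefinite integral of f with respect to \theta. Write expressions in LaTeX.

Recognize the product-rule pattern: f = u'v + uv' with u = \frac{5}{4 \left(\theta - 5\right)^{2}}, v = \frac{\operatorname{atan}{\left(2 \theta \right)}}{4} + \frac{1}{4 \left(3 \theta - 2\right)}, so integration by parts undoes it.
Check: d/d\theta[\frac{5 \left(3 \theta \operatorname{atan}{\left(2 \theta \right)} - 2 \operatorname{atan}{\left(2 \theta \right)} + 1\right)}{16 \left(\theta - 5\right)^{2} \left(3 \theta - 2\right)}] = \frac{- 360 \theta^{4} \operatorname{atan}{\left(2 \theta \right)} + 480 \theta^{3} \operatorname{atan}{\left(2 \theta \right)} - 90 \theta^{3} - 250 \theta^{2} \operatorname{atan}{\left(2 \theta \right)} - 190 \theta^{2} + 120 \theta \operatorname{atan}{\left(2 \theta \right)} + 595 \theta - 40 \operatorname{atan}{\left(2 \theta \right)} - 105}{576 \theta^{7} - 9408 \theta^{6} + 55120 \theta^{5} - 135792 \theta^{4} + 128944 \theta^{3} - 65360 \theta^{2} + 28800 \theta - 8000}, which equals f(\theta).

F(\theta) = \frac{5 \left(3 \theta \operatorname{atan}{\left(2 \theta \right)} - 2 \operatorname{atan}{\left(2 \theta \right)} + 1\right)}{16 \left(\theta - 5\right)^{2} \left(3 \theta - 2\right)} + C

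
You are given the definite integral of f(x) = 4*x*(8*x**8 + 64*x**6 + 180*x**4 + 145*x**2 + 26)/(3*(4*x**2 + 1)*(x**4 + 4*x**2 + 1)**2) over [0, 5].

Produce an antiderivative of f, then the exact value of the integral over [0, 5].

Antiderivative: F(x) = (4*x**4*log(2*x**2 + 1/2) + 16*x**2*log(2*x**2 + 1/2) + 4*log(2*x**2 + 1/2) - 9)/(3*(x**4 + 4*x**2 + 1)); value = 4*log(2)/3 + 725/242 + 4*log(101/2)/3

Since d/dx undoes antidifferentiation here, F'(x) = f(x) is required of F(x).
F(x) = (4*x**4*log(2*x**2 + 1/2) + 16*x**2*log(2*x**2 + 1/2) + 4*log(2*x**2 + 1/2) - 9)/(3*(x**4 + 4*x**2 + 1)) is an antiderivative of f.
Check: d/dx[(4*x**4*log(2*x**2 + 1/2) + 16*x**2*log(2*x**2 + 1/2) + 4*log(2*x**2 + 1/2) - 9)/(3*(x**4 + 4*x**2 + 1))] = (32*x**9 + 256*x**7 + 720*x**5 + 580*x**3 + 104*x)/(12*x**10 + 99*x**8 + 240*x**6 + 150*x**4 + 36*x**2 + 3), which equals f(x).
F(5) = -1/242 + 4*log(101/2)/3; F(0) = -3 - 4*log(2)/3.
Integral = F(5) - F(0) = 4*log(2)/3 + 725/242 + 4*log(101/2)/3.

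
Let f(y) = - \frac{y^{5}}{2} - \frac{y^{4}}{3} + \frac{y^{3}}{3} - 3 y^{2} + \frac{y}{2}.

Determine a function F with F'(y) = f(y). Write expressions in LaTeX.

An antiderivative is F(y) = \frac{y^{2} \left(- 5 y^{4} - 4 y^{3} + 5 y^{2} - 60 y + 15\right)}{60}.

The integrand splits into summands that can be handled one at a time.
Check: d/dy[\frac{y^{2} \left(- 5 y^{4} - 4 y^{3} + 5 y^{2} - 60 y + 15\right)}{60}] = - \frac{y^{5}}{2} - \frac{y^{4}}{3} + \frac{y^{3}}{3} - 3 y^{2} + \frac{y}{2} = f(y).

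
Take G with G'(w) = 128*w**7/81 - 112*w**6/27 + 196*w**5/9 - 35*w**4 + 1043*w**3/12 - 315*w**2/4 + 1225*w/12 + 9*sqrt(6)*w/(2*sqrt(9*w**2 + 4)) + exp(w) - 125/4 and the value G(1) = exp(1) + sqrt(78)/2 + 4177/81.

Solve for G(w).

Integrate term by term and add the pieces.
A general antiderivative is 3*sqrt(3*w**2/2 + 2/3) + (2*w**2/3 - w/2 + 5/2)**4 + exp(w) + C.
The condition gives C = exp(1) + sqrt(78)/2 + 4177/81 - (exp(1) + sqrt(78)/2 + 4096/81) = 1.
So G(w) = (256*w**8 - 768*w**7 + 4704*w**6 - 9072*w**5 + 28161*w**4 - 34020*w**3 + 66150*w**2 - 40500*w + 648*sqrt(6)*sqrt(9*w**2 + 4) + 1296*exp(w) + 51921)/1296.
Check: d/dw[(256*w**8 - 768*w**7 + 4704*w**6 - 9072*w**5 + 28161*w**4 - 34020*w**3 + 66150*w**2 - 40500*w + 648*sqrt(6)*sqrt(9*w**2 + 4) + 1296*exp(w) + 51921)/1296] = (512*w**7*sqrt(9*w**2 + 4) - 1344*w**6*sqrt(9*w**2 + 4) + 7056*w**5*sqrt(9*w**2 + 4) - 11340*w**4*sqrt(9*w**2 + 4) + 28161*w**3*sqrt(9*w**2 + 4) - 25515*w**2*sqrt(9*w**2 + 4) + 33075*w*sqrt(9*w**2 + 4) + 1458*sqrt(6)*w + 324*sqrt(9*w**2 + 4)*exp(w) - 10125*sqrt(9*w**2 + 4))/(324*sqrt(9*w**2 + 4)), which equals G'(w).

G(w) = (256*w**8 - 768*w**7 + 4704*w**6 - 9072*w**5 + 28161*w**4 - 34020*w**3 + 66150*w**2 - 40500*w + 648*sqrt(6)*sqrt(9*w**2 + 4) + 1296*exp(w) + 51921)/1296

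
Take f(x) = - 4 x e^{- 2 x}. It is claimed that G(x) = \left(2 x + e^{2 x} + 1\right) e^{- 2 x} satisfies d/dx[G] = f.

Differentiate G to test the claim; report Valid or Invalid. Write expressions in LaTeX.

Valid: G'(x) = f(x).

d/dx[G] = - 4 x e^{- 2 x}
This equals f(x) exactly, so the claim holds.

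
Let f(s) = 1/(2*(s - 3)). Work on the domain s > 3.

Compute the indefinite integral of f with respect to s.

For F(s) to be correct the identity F'(s) - f(s) = 0 must hold.
Check: d/ds[log(s - 3)/2] = 1/(2*s - 6), which equals f(s).

F(s) = log(s - 3)/2 + C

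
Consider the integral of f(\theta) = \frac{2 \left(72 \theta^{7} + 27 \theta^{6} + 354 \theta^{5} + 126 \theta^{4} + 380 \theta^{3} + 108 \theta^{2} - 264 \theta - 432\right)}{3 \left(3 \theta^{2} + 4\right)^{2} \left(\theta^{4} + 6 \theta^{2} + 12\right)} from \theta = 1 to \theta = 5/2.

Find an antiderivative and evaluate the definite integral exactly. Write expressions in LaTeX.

Recover f(\theta) by differentiating a candidate F(\theta); any mismatch rules it out.
F(\theta) = \frac{2 \left(6 \theta^{2} \log{\left(\frac{\theta^{4}}{2} + 3 \theta^{2} + 6 \right)} - 9 \theta + 8 \log{\left(\frac{\theta^{4}}{2} + 3 \theta^{2} + 6 \right)} + 9\right)}{3 \left(3 \theta^{2} + 4\right)} is an antiderivative of f.
Check: d/d\theta[\frac{2 \left(6 \theta^{2} \log{\left(\frac{\theta^{4}}{2} + 3 \theta^{2} + 6 \right)} - 9 \theta + 8 \log{\left(\frac{\theta^{4}}{2} + 3 \theta^{2} + 6 \right)} + 9\right)}{3 \left(3 \theta^{2} + 4\right)}] = \frac{144 \theta^{7} + 54 \theta^{6} + 708 \theta^{5} + 252 \theta^{4} + 760 \theta^{3} + 216 \theta^{2} - 528 \theta - 864}{27 \theta^{8} + 234 \theta^{6} + 804 \theta^{4} + 1152 \theta^{2} + 576}, which equals f(\theta).
F(5/2) = - \frac{36}{91} + \frac{4 \log{\left(\frac{1417}{32} \right)}}{3}; F(1) = \frac{4 \log{\left(\frac{19}{2} \right)}}{3}.
Integral = F(5/2) - F(1) = - \frac{4 \log{\left(\frac{19}{2} \right)}}{3} - \frac{36}{91} + \frac{4 \log{\left(\frac{1417}{32} \right)}}{3}.

Antiderivative: F(\theta) = \frac{2 \left(6 \theta^{2} \log{\left(\frac{\theta^{4}}{2} + 3 \theta^{2} + 6 \right)} - 9 \theta + 8 \log{\left(\frac{\theta^{4}}{2} + 3 \theta^{2} + 6 \right)} + 9\right)}{3 \left(3 \theta^{2} + 4\right)}; value = - \frac{4 \log{\left(\frac{19}{2} \right)}}{3} - \frac{36}{91} + \frac{4 \log{\left(\frac{1417}{32} \right)}}{3}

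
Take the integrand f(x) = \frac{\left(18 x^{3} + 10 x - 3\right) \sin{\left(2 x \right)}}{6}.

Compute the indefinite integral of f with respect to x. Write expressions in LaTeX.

F(x) = - \frac{3 x^{3} \cos{\left(2 x \right)}}{2} + \frac{9 x^{2} \sin{\left(2 x \right)}}{4} + \frac{17 x \cos{\left(2 x \right)}}{12} - \frac{17 \sin{\left(2 x \right)}}{24} + \frac{\cos{\left(2 x \right)}}{4} + C

Recover f(x) by differentiating a candidate F(x); any mismatch rules it out.
Check: d/dx[- \frac{3 x^{3} \cos{\left(2 x \right)}}{2} + \frac{9 x^{2} \sin{\left(2 x \right)}}{4} + \frac{17 x \cos{\left(2 x \right)}}{12} - \frac{17 \sin{\left(2 x \right)}}{24} + \frac{\cos{\left(2 x \right)}}{4}] = 3 x^{3} \sin{\left(2 x \right)} + \frac{5 x \sin{\left(2 x \right)}}{3} - \frac{\sin{\left(2 x \right)}}{2}, which equals f(x).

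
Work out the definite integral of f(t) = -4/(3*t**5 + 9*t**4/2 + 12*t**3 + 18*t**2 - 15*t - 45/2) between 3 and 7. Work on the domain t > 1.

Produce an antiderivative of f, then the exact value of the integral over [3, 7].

Factor the denominator (3*(t - 1)*(t + 1)*(2*t + 3)*(t**2 + 5)) and decompose: f = -4*(2*t - 3)/(261*(t**2 + 5)) - 128/(435*(2*t + 3)) + 2/(9*(t + 1)) - 2/(45*(t - 1)); each piece integrates to a log, atan, or power term.
F(t) = -2*log(t - 1)/45 + 2*log(t + 1)/9 - 64*log(t + 3/2)/435 - 4*log(t**2 + 5)/261 + 4*sqrt(5)*atan(sqrt(5)*t/5)/435 is an antiderivative of f.
Check: d/dt[-2*log(t - 1)/45 + 2*log(t + 1)/9 - 64*log(t + 3/2)/435 - 4*log(t**2 + 5)/261 + 4*sqrt(5)*atan(sqrt(5)*t/5)/435] = -8/(6*t**5 + 9*t**4 + 24*t**3 + 36*t**2 - 30*t - 45), which equals f(t).
F(7) = -64*log(17/2)/435 - 2*log(6)/45 - 4*log(54)/261 + 4*sqrt(5)*atan(7*sqrt(5)/5)/435 + 2*log(8)/9; F(3) = -64*log(9/2)/435 - 4*log(14)/261 - 2*log(2)/45 + 4*sqrt(5)*atan(3*sqrt(5)/5)/435 + 2*log(4)/9.
Integral = F(7) - F(3) = -64*log(17/2)/435 - 2*log(4)/9 - 2*log(6)/45 - 4*log(54)/261 - 4*sqrt(5)*atan(3*sqrt(5)/5)/435 + 4*sqrt(5)*atan(7*sqrt(5)/5)/435 + 2*log(2)/45 + 4*log(14)/261 + 64*log(9/2)/435 + 2*log(8)/9.

Antiderivative: F(t) = -2*log(t - 1)/45 + 2*log(t + 1)/9 - 64*log(t + 3/2)/435 - 4*log(t**2 + 5)/261 + 4*sqrt(5)*atan(sqrt(5)*t/5)/435; value = -64*log(17/2)/435 - 2*log(4)/9 - 2*log(6)/45 - 4*log(54)/261 - 4*sqrt(5)*atan(3*sqrt(5)/5)/435 + 4*sqrt(5)*atan(7*sqrt(5)/5)/435 + 2*log(2)/45 + 4*log(14)/261 + 64*log(9/2)/435 + 2*log(8)/9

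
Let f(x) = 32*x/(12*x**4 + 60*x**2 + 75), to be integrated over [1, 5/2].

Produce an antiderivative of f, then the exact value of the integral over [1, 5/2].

The substitution u = x**2 + 5/2 works: f is exactly (dF/du)*(du/dx) for that inner function.
F(x) = -8/(6*x**2 + 15) is an antiderivative of f.
Check: d/dx[-8/(6*x**2 + 15)] = 32*x/(12*x**4 + 60*x**2 + 75) = f(x).
F(5/2) = -16/105; F(1) = -8/21.
Integral = F(5/2) - F(1) = 8/35.

Antiderivative: F(x) = -8/(6*x**2 + 15); value = 8/35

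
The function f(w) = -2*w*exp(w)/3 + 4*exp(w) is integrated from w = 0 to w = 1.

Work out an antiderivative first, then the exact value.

f has the shape u'v + uv' for u = 14/3 - 2*w/3 and v = exp(w) — it is the derivative of the product u*v.
F(w) = (14 - 2*w)*exp(w)/3 is an antiderivative of f.
Check: d/dw[(14 - 2*w)*exp(w)/3] = -2*w*exp(w)/3 + 4*exp(w) = f(w).
F(1) = 4*exp(1); F(0) = 14/3.
Integral = F(1) - F(0) = -14/3 + 4*exp(1).

Antiderivative: F(w) = (14 - 2*w)*exp(w)/3; value = -14/3 + 4*exp(1)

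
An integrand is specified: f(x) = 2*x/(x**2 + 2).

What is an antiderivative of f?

An antiderivative is F(x) = log(x**2 + 2).

f matches the chain-rule pattern g'(h)*h' with inner function h(x) = x**2 + 2; substituting u = h(x) collapses the integral.
Check: d/dx[log(x**2 + 2)] = 2*x/(x**2 + 2) = f(x).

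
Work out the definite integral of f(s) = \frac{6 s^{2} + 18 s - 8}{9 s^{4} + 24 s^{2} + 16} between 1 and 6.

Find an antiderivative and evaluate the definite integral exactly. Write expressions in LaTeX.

Recognize the product-rule pattern: f = u'v + uv' with u = \frac{1}{3 s^{2} + 4}, v = - 2 s - 3, so integration by parts undoes it.
F(s) = - \frac{2 s + 3}{3 s^{2} + 4} is an antiderivative of f.
Check: d/ds[- \frac{2 s + 3}{3 s^{2} + 4}] = \frac{6 s^{2} + 18 s - 8}{9 s^{4} + 24 s^{2} + 16} = f(s).
F(6) = - \frac{15}{112}; F(1) = - \frac{5}{7}.
Integral = F(6) - F(1) = \frac{65}{112}.

Antiderivative: F(s) = - \frac{2 s + 3}{3 s^{2} + 4}; value = \frac{65}{112}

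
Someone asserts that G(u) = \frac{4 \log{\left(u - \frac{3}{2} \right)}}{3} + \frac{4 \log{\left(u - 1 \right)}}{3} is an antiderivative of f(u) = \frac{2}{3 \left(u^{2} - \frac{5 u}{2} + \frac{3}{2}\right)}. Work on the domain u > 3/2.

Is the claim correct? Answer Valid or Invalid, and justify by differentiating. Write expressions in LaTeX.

Invalid: d/du[G] - f = \frac{8}{3 u - 3}, which is not 0.

d/du[G] = \frac{16 u - 20}{6 u^{2} - 15 u + 9}
d/du[G] - f(u) = \frac{8}{3 u - 3} != 0.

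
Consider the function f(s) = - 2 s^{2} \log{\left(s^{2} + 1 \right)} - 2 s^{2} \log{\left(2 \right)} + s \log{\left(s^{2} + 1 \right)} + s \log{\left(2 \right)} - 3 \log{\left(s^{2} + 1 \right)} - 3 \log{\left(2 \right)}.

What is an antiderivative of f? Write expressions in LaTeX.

The integrand splits into summands that can be handled one at a time.
Check: d/ds[- \frac{12 s^{3} \log{\left(2 s^{2} + 2 \right)} - 8 s^{3} - 9 s^{2} \log{\left(2 s^{2} + 2 \right)} + 9 s^{2} + 54 s \log{\left(2 s^{2} + 2 \right)} - 84 s - 9 \log{\left(s^{2} + 1 \right)} + 84 \operatorname{atan}{\left(s \right)}}{18}] = - 2 s^{2} \log{\left(s^{2} + 1 \right)} - 2 s^{2} \log{\left(2 \right)} + s \log{\left(s^{2} + 1 \right)} + s \log{\left(2 \right)} - 3 \log{\left(s^{2} + 1 \right)} - 3 \log{\left(2 \right)} = f(s).

An antiderivative is F(s) = - \frac{12 s^{3} \log{\left(2 s^{2} + 2 \right)} - 8 s^{3} - 9 s^{2} \log{\left(2 s^{2} + 2 \right)} + 9 s^{2} + 54 s \log{\left(2 s^{2} + 2 \right)} - 84 s - 9 \log{\left(s^{2} + 1 \right)} + 84 \operatorname{atan}{\left(s \right)}}{18}.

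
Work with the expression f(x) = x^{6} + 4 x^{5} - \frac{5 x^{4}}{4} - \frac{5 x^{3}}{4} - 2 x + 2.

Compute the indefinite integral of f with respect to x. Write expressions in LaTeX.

The integrand splits into summands that can be handled one at a time.
Check: d/dx[\frac{x^{7}}{7} + \frac{2 x^{6}}{3} - \frac{x^{5}}{4} - \frac{5 x^{4}}{16} - x^{2} + 2 x] = x^{6} + 4 x^{5} - \frac{5 x^{4}}{4} - \frac{5 x^{3}}{4} - 2 x + 2 = f(x).

F(x) = \frac{x^{7}}{7} + \frac{2 x^{6}}{3} - \frac{x^{5}}{4} - \frac{5 x^{4}}{16} - x^{2} + 2 x + C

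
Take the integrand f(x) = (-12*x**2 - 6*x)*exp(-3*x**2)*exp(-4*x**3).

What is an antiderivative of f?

The substitution u = -4*x**3 - 3*x**2 works: f is exactly (dF/du)*(du/dx) for that inner function.
Check: d/dx[exp(-3*x**2)*exp(-4*x**3)] = (-12*x**2 - 6*x)*exp(-3*x**2)*exp(-4*x**3) = f(x).

An antiderivative is F(x) = exp(-3*x**2)*exp(-4*x**3).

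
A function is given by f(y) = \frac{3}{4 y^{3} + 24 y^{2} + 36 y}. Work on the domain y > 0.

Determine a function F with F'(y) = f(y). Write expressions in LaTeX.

Factor the denominator (4 y \left(y + 3\right)^{2}) and decompose: f = - \frac{1}{12 \left(y + 3\right)} - \frac{1}{4 \left(y + 3\right)^{2}} + \frac{1}{12 y}; each piece integrates to a log, atan, or power term.
Check: d/dy[\frac{y \log{\left(y \right)} - y \log{\left(y + 3 \right)} + 3 \log{\left(y \right)} - 3 \log{\left(y + 3 \right)} + 3}{12 y + 36}] = \frac{3}{4 y^{3} + 24 y^{2} + 36 y} = f(y).

An antiderivative is F(y) = \frac{y \log{\left(y \right)} - y \log{\left(y + 3 \right)} + 3 \log{\left(y \right)} - 3 \log{\left(y + 3 \right)} + 3}{12 y + 36}.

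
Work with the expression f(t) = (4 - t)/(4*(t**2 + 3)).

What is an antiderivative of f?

An antiderivative is F(t) = -log(t**2 + 3)/8 + sqrt(3)*atan(sqrt(3)*t/3)/3.

Any candidate F(t) must reproduce f(t) exactly when differentiated.
Check: d/dt[-log(t**2 + 3)/8 + sqrt(3)*atan(sqrt(3)*t/3)/3] = (4 - t)/(4*t**2 + 12), which equals f(t).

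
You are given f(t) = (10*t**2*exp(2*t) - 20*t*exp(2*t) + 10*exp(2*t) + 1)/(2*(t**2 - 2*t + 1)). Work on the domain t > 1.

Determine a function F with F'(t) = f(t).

For F(t) to be correct the identity F'(t) - f(t) = 0 must hold.
Check: d/dt[(5*(t - 1)*exp(2*t) - 1)/(2*(t - 1))] = (10*t**2*exp(2*t) - 20*t*exp(2*t) + 10*exp(2*t) + 1)/(2*t**2 - 4*t + 2), which equals f(t).

An antiderivative is F(t) = (5*(t - 1)*exp(2*t) - 1)/(2*(t - 1)).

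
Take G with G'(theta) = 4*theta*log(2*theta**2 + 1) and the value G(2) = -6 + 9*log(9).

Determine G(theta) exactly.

For G(theta) to be correct, d/dtheta[G] must agree with the stated G'(theta) identically.
A general antiderivative is 2*theta**2*log(2*theta**2 + 1) - 2*theta**2 + log(2*theta**2 + 1) + C.
The condition gives C = -6 + 9*log(9) - (-8 + 9*log(9)) = 2.
So G(theta) = 2*theta**2*log(2*theta**2 + 1) - 2*theta**2 + log(2*theta**2 + 1) + 2.
Check: d/dtheta[2*theta**2*log(2*theta**2 + 1) - 2*theta**2 + log(2*theta**2 + 1) + 2] = 4*theta*log(2*theta**2 + 1) = G'(theta).

G(theta) = 2*theta**2*log(2*theta**2 + 1) - 2*theta**2 + log(2*theta**2 + 1) + 2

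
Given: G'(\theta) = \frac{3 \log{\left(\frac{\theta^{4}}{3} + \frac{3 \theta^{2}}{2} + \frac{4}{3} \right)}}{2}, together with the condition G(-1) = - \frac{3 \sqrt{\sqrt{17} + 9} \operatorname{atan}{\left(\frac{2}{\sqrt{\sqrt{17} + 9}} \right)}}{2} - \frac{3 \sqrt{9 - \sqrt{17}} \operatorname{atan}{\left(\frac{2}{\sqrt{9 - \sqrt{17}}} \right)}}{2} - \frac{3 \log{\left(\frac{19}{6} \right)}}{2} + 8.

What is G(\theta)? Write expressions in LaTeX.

G(\theta) = \frac{3 \theta \log{\left(\frac{\theta^{4}}{3} + \frac{3 \theta^{2}}{2} + \frac{4}{3} \right)}}{2} - 6 \theta + 6 \sqrt{\frac{9}{16} - \frac{\sqrt{17}}{16}} \operatorname{atan}{\left(\frac{2 \theta}{\sqrt{9 - \sqrt{17}}} \right)} + 6 \sqrt{\frac{\sqrt{17}}{16} + \frac{9}{16}} \operatorname{atan}{\left(\frac{2 \theta}{\sqrt{\sqrt{17} + 9}} \right)} + 2

A candidate passes only if d/d\theta[G] lands on the given G'(\theta) exactly.
A general antiderivative is \frac{3 \theta \log{\left(\frac{\theta^{4}}{3} + \frac{3 \theta^{2}}{2} + \frac{4}{3} \right)}}{2} - 6 \theta + 6 \sqrt{\frac{9}{16} - \frac{\sqrt{17}}{16}} \operatorname{atan}{\left(\frac{2 \theta}{\sqrt{9 - \sqrt{17}}} \right)} + 6 \sqrt{\frac{\sqrt{17}}{16} + \frac{9}{16}} \operatorname{atan}{\left(\frac{2 \theta}{\sqrt{\sqrt{17} + 9}} \right)} + C.
The condition gives C = - \frac{3 \sqrt{\sqrt{17} + 9} \operatorname{atan}{\left(\frac{2}{\sqrt{\sqrt{17} + 9}} \right)}}{2} - \frac{3 \sqrt{9 - \sqrt{17}} \operatorname{atan}{\left(\frac{2}{\sqrt{9 - \sqrt{17}}} \right)}}{2} - \frac{3 \log{\left(\frac{19}{6} \right)}}{2} + 8 - (- \frac{3 \sqrt{\sqrt{17} + 9} \operatorname{atan}{\left(\frac{2}{\sqrt{\sqrt{17} + 9}} \right)}}{2} - \frac{3 \sqrt{9 - \sqrt{17}} \operatorname{atan}{\left(\frac{2}{\sqrt{9 - \sqrt{17}}} \right)}}{2} - \frac{3 \log{\left(\frac{19}{6} \right)}}{2} + 6) = 2.
So G(\theta) = \frac{3 \theta \log{\left(\frac{\theta^{4}}{3} + \frac{3 \theta^{2}}{2} + \frac{4}{3} \right)}}{2} - 6 \theta + 6 \sqrt{\frac{9}{16} - \frac{\sqrt{17}}{16}} \operatorname{atan}{\left(\frac{2 \theta}{\sqrt{9 - \sqrt{17}}} \right)} + 6 \sqrt{\frac{\sqrt{17}}{16} + \frac{9}{16}} \operatorname{atan}{\left(\frac{2 \theta}{\sqrt{\sqrt{17} + 9}} \right)} + 2.
Check: d/d\theta[\frac{3 \theta \log{\left(\frac{\theta^{4}}{3} + \frac{3 \theta^{2}}{2} + \frac{4}{3} \right)}}{2} - 6 \theta + 6 \sqrt{\frac{9}{16} - \frac{\sqrt{17}}{16}} \operatorname{atan}{\left(\frac{2 \theta}{\sqrt{9 - \sqrt{17}}} \right)} + 6 \sqrt{\frac{\sqrt{17}}{16} + \frac{9}{16}} \operatorname{atan}{\left(\frac{2 \theta}{\sqrt{\sqrt{17} + 9}} \right)} + 2] = \frac{3 \log{\left(2 \theta^{4} + 9 \theta^{2} + 8 \right)}}{2} - \frac{3 \log{\left(6 \right)}}{2}, which equals G'(\theta).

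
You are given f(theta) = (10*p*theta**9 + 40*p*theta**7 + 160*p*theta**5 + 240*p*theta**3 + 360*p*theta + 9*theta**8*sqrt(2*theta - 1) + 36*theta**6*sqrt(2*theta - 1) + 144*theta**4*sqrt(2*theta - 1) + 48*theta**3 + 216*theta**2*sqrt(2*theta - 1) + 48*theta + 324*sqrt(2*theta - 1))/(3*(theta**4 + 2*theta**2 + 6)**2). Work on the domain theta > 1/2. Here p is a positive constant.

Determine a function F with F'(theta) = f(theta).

An antiderivative is F(theta) = (5*p*theta**2*(theta**4 + 2*theta**2 + 6) + 3*(2*theta - 1)**(3/2)*(theta**4 + 2*theta**2 + 6) - 12)/(3*(theta**4 + 2*theta**2 + 6)).

Differentiate the proposed F(theta) back; it has to land on f(theta) exactly.
Check: d/dtheta[(5*p*theta**2*(theta**4 + 2*theta**2 + 6) + 3*(2*theta - 1)**(3/2)*(theta**4 + 2*theta**2 + 6) - 12)/(3*(theta**4 + 2*theta**2 + 6))] = (10*p*theta**9 + 40*p*theta**7 + 160*p*theta**5 + 240*p*theta**3 + 360*p*theta + 9*theta**8*sqrt(2*theta - 1) + 36*theta**6*sqrt(2*theta - 1) + 144*theta**4*sqrt(2*theta - 1) + 48*theta**3 + 216*theta**2*sqrt(2*theta - 1) + 48*theta + 324*sqrt(2*theta - 1))/(3*theta**8 + 12*theta**6 + 48*theta**4 + 72*theta**2 + 108), which equals f(theta).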